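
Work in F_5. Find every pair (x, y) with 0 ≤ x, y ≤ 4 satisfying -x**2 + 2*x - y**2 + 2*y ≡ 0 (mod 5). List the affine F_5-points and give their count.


Affine F_5-points: {(0, 0), (0, 2), (2, 0), (2, 2)}; count = 4.

For each of the 25 pairs (x, y) ∈ F_5², evaluate f(x, y) mod 5. Record the zeros.
  x = 0: [0↦0, 1↦1, 2↦0, 3↦2, 4↦2]  zeros at y ∈ {0, 2}
  x = 1: [0↦1, 1↦2, 2↦1, 3↦3, 4↦3]  zeros at y ∈ ∅
  x = 2: [0↦0, 1↦1, 2↦0, 3↦2, 4↦2]  zeros at y ∈ {0, 2}
  x = 3: [0↦2, 1↦3, 2↦2, 3↦4, 4↦4]  zeros at y ∈ ∅
  x = 4: [0↦2, 1↦3, 2↦2, 3↦4, 4↦4]  zeros at y ∈ ∅
Collecting zeros: affine points = {(0, 0), (0, 2), (2, 0), (2, 2)}.
Total count |C(F_5)_aff| = 4.


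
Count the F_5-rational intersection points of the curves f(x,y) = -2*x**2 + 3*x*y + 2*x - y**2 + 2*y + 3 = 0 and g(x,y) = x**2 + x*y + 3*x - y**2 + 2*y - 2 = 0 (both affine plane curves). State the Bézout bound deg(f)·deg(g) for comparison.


Common zeros: {(0, 3), (0, 4)}; count = 2; Bézout bound = 4.

deg(f) = 2, deg(g) = 2, so Bézout bound = 4.
Scan x ∈ F_5. For each x, list the y ∈ F_5 with f(x, y) ≡ 0 and those with g(x, y) ≡ 0 (mod 5); the common zeros in that column are the intersection.
  x = 0: f ≡ 0 at y ∈ {3, 4}; g ≡ 0 at y ∈ {3, 4}; common: {3, 4}.
  x = 1: f ≡ 0 at y ∈ ∅; g ≡ 0 at y ∈ ∅; common: ∅.
  x = 2: f ≡ 0 at y ∈ {4}; g ≡ 0 at y ∈ ∅; common: ∅.
  x = 3: f ≡ 0 at y ∈ {3}; g ≡ 0 at y ∈ {1, 4}; common: ∅.
  x = 4: f ≡ 0 at y ∈ ∅; g ≡ 0 at y ∈ {3}; common: ∅.
Collecting: common zeros = {(0, 3), (0, 4)}, so the count is 2.
Comparison with the Bézout bound: 2 ≤ 4 = deg(f)·deg(g), as expected for curves with no common component (the affine F_5-count falls short of the bound because intersections may lie at infinity, over extension fields, or carry multiplicity).


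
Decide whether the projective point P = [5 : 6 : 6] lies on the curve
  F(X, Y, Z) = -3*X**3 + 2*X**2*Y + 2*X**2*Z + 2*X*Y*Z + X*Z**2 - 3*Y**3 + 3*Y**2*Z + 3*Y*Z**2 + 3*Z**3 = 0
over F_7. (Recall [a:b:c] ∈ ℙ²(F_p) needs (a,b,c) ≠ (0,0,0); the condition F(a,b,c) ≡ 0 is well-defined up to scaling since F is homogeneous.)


F(5,6,6) ≡ 3 (mod 7); P is NOT on the curve.

Evaluate F(5, 6, 6) term-by-term (mod 7).
  -3*X**3 ↦ -3·125·1·1 = -375
  2*X**2*Y ↦ 2·25·6·1 = 300
  2*X**2*Z ↦ 2·25·1·6 = 300
  2*X*Y*Z ↦ 2·5·6·6 = 360
  X*Z**2 ↦ 1·5·1·36 = 180
  -3*Y**3 ↦ -3·1·216·1 = -648
  3*Y**2*Z ↦ 3·1·36·6 = 648
  3*Y*Z**2 ↦ 3·1·6·36 = 648
  3*Z**3 ↦ 3·1·1·216 = 648
Sum: F(5, 6, 6) = (-375) + (300) + (300) + (360) + (180) + (-648) + (648) + (648) + (648) = 2061.
Reducing mod 7: 2061 ≡ 3 (mod 7).
Since F(a, b, c) ≡ 3 ≠ 0 (mod 7), P does NOT lie on the curve.


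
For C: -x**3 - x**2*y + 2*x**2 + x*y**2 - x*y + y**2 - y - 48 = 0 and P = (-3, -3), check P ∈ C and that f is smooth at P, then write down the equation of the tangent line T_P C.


Tangent line at P: -45*x + 5*y - 120 = 0.

Step 1: f(-3, -3) = 0, so P lies on C.
Step 2: partial derivatives
  f_x(x, y) = -3*x**2 - 2*x*y + 4*x + y**2 - y, f_y(x, y) = -x**2 + 2*x*y - x + 2*y - 1.
  f_x(P) = -45, f_y(P) = 5 (gradient nonzero, so P is smooth).
Step 3: tangent line at P: -45·(x − -3) + 5·(y − -3) = 0.
Expanding: -45*x + 5*y - 120 = 0.


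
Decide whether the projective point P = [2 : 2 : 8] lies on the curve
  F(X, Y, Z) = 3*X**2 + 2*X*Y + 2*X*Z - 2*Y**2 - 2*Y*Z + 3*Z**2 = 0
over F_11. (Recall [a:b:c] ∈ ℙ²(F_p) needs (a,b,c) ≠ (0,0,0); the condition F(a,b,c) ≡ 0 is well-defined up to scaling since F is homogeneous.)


F(2,2,8) ≡ 6 (mod 11); P is NOT on the curve.

Evaluate F(2, 2, 8) term-by-term (mod 11).
  3*X**2 ↦ 3·4·1·1 = 12
  2*X*Y ↦ 2·2·2·1 = 8
  2*X*Z ↦ 2·2·1·8 = 32
  -2*Y**2 ↦ -2·1·4·1 = -8
  -2*Y*Z ↦ -2·1·2·8 = -32
  3*Z**2 ↦ 3·1·1·64 = 192
Sum: F(2, 2, 8) = (12) + (8) + (32) + (-8) + (-32) + (192) = 204.
Reducing mod 11: 204 ≡ 6 (mod 11).
Since F(a, b, c) ≡ 6 ≠ 0 (mod 11), P does NOT lie on the curve.


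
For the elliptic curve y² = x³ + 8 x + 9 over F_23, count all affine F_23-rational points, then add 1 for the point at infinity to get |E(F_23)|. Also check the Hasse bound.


Affine points = {(0, 3), (0, 20), (1, 8), (1, 15), (4, 6), (4, 17), (5, 6), (5, 17), (10, 10), (10, 13), (11, 5), (11, 18), (12, 4), (12, 19), (14, 6), (14, 17), (15, 10), (15, 13), (16, 1), (16, 22), (20, 2), (20, 21), (21, 10), (21, 13), (22, 0)}; affine count = 25; |E(F_23)| = 26.

Discriminant check: Δ ∝ 4a³ + 27b² = 4·8³ + 27·9² = 4·512 + 27·81 ≡ 3 (mod 23). Nonzero ⇒ E is nonsingular.
For each x ∈ F_23, compute rhs = x³ + 8·x + 9 mod 23, then count y ∈ F_23 with y² ≡ rhs.
  x = 0: rhs = 9, matching y values: 3, 20 (2 points).
  x = 1: rhs = 18, matching y values: 8, 15 (2 points).
  x = 2: rhs = 10, matching y values: none (0 points).
  x = 3: rhs = 14, matching y values: none (0 points).
  x = 4: rhs = 13, matching y values: 6, 17 (2 points).
  x = 5: rhs = 13, matching y values: 6, 17 (2 points).
  x = 6: rhs = 20, matching y values: none (0 points).
  x = 7: rhs = 17, matching y values: none (0 points).
  x = 8: rhs = 10, matching y values: none (0 points).
  x = 9: rhs = 5, matching y values: none (0 points).
  x = 10: rhs = 8, matching y values: 10, 13 (2 points).
  x = 11: rhs = 2, matching y values: 5, 18 (2 points).
  x = 12: rhs = 16, matching y values: 4, 19 (2 points).
  x = 13: rhs = 10, matching y values: none (0 points).
  x = 14: rhs = 13, matching y values: 6, 17 (2 points).
  x = 15: rhs = 8, matching y values: 10, 13 (2 points).
  x = 16: rhs = 1, matching y values: 1, 22 (2 points).
  x = 17: rhs = 21, matching y values: none (0 points).
  x = 18: rhs = 5, matching y values: none (0 points).
  x = 19: rhs = 5, matching y values: none (0 points).
  x = 20: rhs = 4, matching y values: 2, 21 (2 points).
  x = 21: rhs = 8, matching y values: 10, 13 (2 points).
  x = 22: rhs = 0, matching y values: 0 (1 points).
Total affine count: 25.
Full point count |E(F_23)| = 25 + 1 = 26.
Hasse bound: |26 − (23+1)| = |2| = 2 ≤ 2√23 ≈ 9.5917 ✓.


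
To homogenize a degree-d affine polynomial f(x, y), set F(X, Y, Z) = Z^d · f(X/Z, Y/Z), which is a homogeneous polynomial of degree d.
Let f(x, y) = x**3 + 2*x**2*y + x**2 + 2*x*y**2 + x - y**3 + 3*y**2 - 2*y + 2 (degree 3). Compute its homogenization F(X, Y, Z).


F(X, Y, Z) = X**3 + 2*X**2*Y + X**2*Z + 2*X*Y**2 + X*Z**2 - Y**3 + 3*Y**2*Z - 2*Y*Z**2 + 2*Z**3

deg(f) = 3.
Substitute x = X/Z, y = Y/Z into f, then multiply by Z^3.
  monomial 1·x^3·y^0 ↦ 1·X^3·Y^0·Z^0.
  monomial 2·x^2·y^1 ↦ 2·X^2·Y^1·Z^0.
  monomial 1·x^2·y^0 ↦ 1·X^2·Y^0·Z^1.
  monomial 2·x^1·y^2 ↦ 2·X^1·Y^2·Z^0.
  monomial 1·x^1·y^0 ↦ 1·X^1·Y^0·Z^2.
  monomial -1·x^0·y^3 ↦ -1·X^0·Y^3·Z^0.
  monomial 3·x^0·y^2 ↦ 3·X^0·Y^2·Z^1.
  monomial -2·x^0·y^1 ↦ -2·X^0·Y^1·Z^2.
  monomial 2·x^0·y^0 ↦ 2·X^0·Y^0·Z^3.
Collecting: F(X, Y, Z) = X**3 + 2*X**2*Y + X**2*Z + 2*X*Y**2 + X*Z**2 - Y**3 + 3*Y**2*Z - 2*Y*Z**2 + 2*Z**3.


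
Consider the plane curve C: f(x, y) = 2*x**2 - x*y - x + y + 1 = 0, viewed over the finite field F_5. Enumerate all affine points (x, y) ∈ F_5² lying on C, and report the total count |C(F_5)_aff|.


Affine F_5-points: {(0, 4), (2, 2), (3, 3), (4, 3)}; count = 4.

For each of the 25 pairs (x, y) ∈ F_5², evaluate f(x, y) mod 5. Record the zeros.
  x = 0: [0↦1, 1↦2, 2↦3, 3↦4, 4↦0]  zeros at y ∈ {4}
  x = 1: [0↦2, 1↦2, 2↦2, 3↦2, 4↦2]  zeros at y ∈ ∅
  x = 2: [0↦2, 1↦1, 2↦0, 3↦4, 4↦3]  zeros at y ∈ {2}
  x = 3: [0↦1, 1↦4, 2↦2, 3↦0, 4↦3]  zeros at y ∈ {3}
  x = 4: [0↦4, 1↦1, 2↦3, 3↦0, 4↦2]  zeros at y ∈ {3}
Collecting zeros: affine points = {(0, 4), (2, 2), (3, 3), (4, 3)}.
Total count |C(F_5)_aff| = 4.


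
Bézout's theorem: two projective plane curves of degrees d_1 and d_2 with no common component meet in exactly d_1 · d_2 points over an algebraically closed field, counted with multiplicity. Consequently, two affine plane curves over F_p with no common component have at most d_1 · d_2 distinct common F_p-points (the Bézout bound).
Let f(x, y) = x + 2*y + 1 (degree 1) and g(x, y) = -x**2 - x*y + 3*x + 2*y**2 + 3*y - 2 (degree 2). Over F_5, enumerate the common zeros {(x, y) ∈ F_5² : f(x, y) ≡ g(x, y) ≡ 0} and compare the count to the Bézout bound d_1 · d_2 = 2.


Common zeros: {(1, 4)}; count = 1; Bézout bound = 2.

deg(f) = 1, deg(g) = 2, so Bézout bound = 2.
Scan x ∈ F_5. For each x, list the y ∈ F_5 with f(x, y) ≡ 0 and those with g(x, y) ≡ 0 (mod 5); the common zeros in that column are the intersection.
  x = 0: f ≡ 0 at y ∈ {2}; g ≡ 0 at y ∈ {3}; common: ∅.
  x = 1: f ≡ 0 at y ∈ {4}; g ≡ 0 at y ∈ {0, 4}; common: {4}.
  x = 2: f ≡ 0 at y ∈ {1}; g ≡ 0 at y ∈ {0, 2}; common: ∅.
  x = 3: f ≡ 0 at y ∈ {3}; g ≡ 0 at y ∈ {1, 4}; common: ∅.
  x = 4: f ≡ 0 at y ∈ {0}; g ≡ 0 at y ∈ {1, 2}; common: ∅.
Collecting: common zeros = {(1, 4)}, so the count is 1.
Comparison with the Bézout bound: 1 ≤ 2 = deg(f)·deg(g), as expected for curves with no common component (the affine F_5-count falls short of the bound because intersections may lie at infinity, over extension fields, or carry multiplicity).


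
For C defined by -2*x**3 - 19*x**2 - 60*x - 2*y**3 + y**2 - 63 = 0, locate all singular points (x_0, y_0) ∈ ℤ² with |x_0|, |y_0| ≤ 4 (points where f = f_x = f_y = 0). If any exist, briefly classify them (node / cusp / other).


Singular points: {(-3, 0)}; classification: node.

Compute partial derivatives:
  f_x = -6*x**2 - 38*x - 60.
  f_y = -6*y**2 + 2*y.
Scan x_0 ∈ {−4, ..., 4}. For each x_0, f_y(x_0, y) is a polynomial in y; find its integer roots y ∈ {−4, ..., 4}, then test f_x and f at those candidates.
  x = -4: f_y(-4, y) = -6*y**2 + 2*y; vanishes at y ∈ {0}. (-4, 0): f_x = -4 ≠ 0.
  x = -3: f_y(-3, y) = -6*y**2 + 2*y; vanishes at y ∈ {0}. (-3, 0): f_x = 0, f = 0 — SINGULAR.
  x = -2: f_y(-2, y) = -6*y**2 + 2*y; vanishes at y ∈ {0}. (-2, 0): f_x = -8 ≠ 0.
  x = -1: f_y(-1, y) = -6*y**2 + 2*y; vanishes at y ∈ {0}. (-1, 0): f_x = -28 ≠ 0.
  x = 0: f_y(0, y) = -6*y**2 + 2*y; vanishes at y ∈ {0}. (0, 0): f_x = -60 ≠ 0.
  x = 1: f_y(1, y) = -6*y**2 + 2*y; vanishes at y ∈ {0}. (1, 0): f_x = -104 ≠ 0.
  x = 2: f_y(2, y) = -6*y**2 + 2*y; vanishes at y ∈ {0}. (2, 0): f_x = -160 ≠ 0.
  x = 3: f_y(3, y) = -6*y**2 + 2*y; vanishes at y ∈ {0}. (3, 0): f_x = -228 ≠ 0.
  x = 4: f_y(4, y) = -6*y**2 + 2*y; vanishes at y ∈ {0}. (4, 0): f_x = -308 ≠ 0.
Only singular point on the grid: (-3, 0).
Classify: substitute x = -3 + u, y = 0 + v and expand: f = -2*u**3 - u**2 - 2*v**3 + v**2.
No constant or linear terms (consistent with a singular point). Quadratic part: -u**2 + v**2. Cubic part: -2*u**3 - 2*v**3.
The quadratic part v**2 - u**2 = (v − u)(v + u) splits into two distinct linear factors, so there are two distinct tangent lines y − 0 = ±(x − -3) — this is a node (ordinary double point).
Classification: node.


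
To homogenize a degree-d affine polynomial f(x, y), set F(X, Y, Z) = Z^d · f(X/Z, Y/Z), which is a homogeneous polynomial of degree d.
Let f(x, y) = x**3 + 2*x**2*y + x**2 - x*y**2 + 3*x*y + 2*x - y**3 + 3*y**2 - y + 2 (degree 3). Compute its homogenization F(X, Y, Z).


F(X, Y, Z) = X**3 + 2*X**2*Y + X**2*Z - X*Y**2 + 3*X*Y*Z + 2*X*Z**2 - Y**3 + 3*Y**2*Z - Y*Z**2 + 2*Z**3

deg(f) = 3.
Substitute x = X/Z, y = Y/Z into f, then multiply by Z^3.
  monomial 1·x^3·y^0 ↦ 1·X^3·Y^0·Z^0.
  monomial 2·x^2·y^1 ↦ 2·X^2·Y^1·Z^0.
  monomial 1·x^2·y^0 ↦ 1·X^2·Y^0·Z^1.
  monomial -1·x^1·y^2 ↦ -1·X^1·Y^2·Z^0.
  monomial 3·x^1·y^1 ↦ 3·X^1·Y^1·Z^1.
  monomial 2·x^1·y^0 ↦ 2·X^1·Y^0·Z^2.
  monomial -1·x^0·y^3 ↦ -1·X^0·Y^3·Z^0.
  monomial 3·x^0·y^2 ↦ 3·X^0·Y^2·Z^1.
  monomial -1·x^0·y^1 ↦ -1·X^0·Y^1·Z^2.
  monomial 2·x^0·y^0 ↦ 2·X^0·Y^0·Z^3.
Collecting: F(X, Y, Z) = X**3 + 2*X**2*Y + X**2*Z - X*Y**2 + 3*X*Y*Z + 2*X*Z**2 - Y**3 + 3*Y**2*Z - Y*Z**2 + 2*Z**3.


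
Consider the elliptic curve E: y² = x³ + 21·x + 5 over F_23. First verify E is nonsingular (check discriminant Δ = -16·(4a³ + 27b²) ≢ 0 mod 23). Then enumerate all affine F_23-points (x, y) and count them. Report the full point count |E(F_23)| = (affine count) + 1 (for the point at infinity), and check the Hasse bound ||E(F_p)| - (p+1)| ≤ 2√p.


Affine points = {(1, 2), (1, 21), (2, 3), (2, 20), (3, 7), (3, 16), (6, 5), (6, 18), (7, 9), (7, 14), (8, 8), (8, 15), (9, 7), (9, 16), (11, 7), (11, 16), (17, 10), (17, 13), (19, 8), (19, 15), (21, 1), (21, 22), (22, 11), (22, 12)}; affine count = 24; |E(F_23)| = 25.

Discriminant check: Δ ∝ 4a³ + 27b² = 4·21³ + 27·5² = 4·9261 + 27·25 ≡ 22 (mod 23). Nonzero ⇒ E is nonsingular.
For each x ∈ F_23, compute rhs = x³ + 21·x + 5 mod 23, then count y ∈ F_23 with y² ≡ rhs.
  x = 0: rhs = 5, matching y values: none (0 points).
  x = 1: rhs = 4, matching y values: 2, 21 (2 points).
  x = 2: rhs = 9, matching y values: 3, 20 (2 points).
  x = 3: rhs = 3, matching y values: 7, 16 (2 points).
  x = 4: rhs = 15, matching y values: none (0 points).
  x = 5: rhs = 5, matching y values: none (0 points).
  x = 6: rhs = 2, matching y values: 5, 18 (2 points).
  x = 7: rhs = 12, matching y values: 9, 14 (2 points).
  x = 8: rhs = 18, matching y values: 8, 15 (2 points).
  x = 9: rhs = 3, matching y values: 7, 16 (2 points).
  x = 10: rhs = 19, matching y values: none (0 points).
  x = 11: rhs = 3, matching y values: 7, 16 (2 points).
  x = 12: rhs = 7, matching y values: none (0 points).
  x = 13: rhs = 14, matching y values: none (0 points).
  x = 14: rhs = 7, matching y values: none (0 points).
  x = 15: rhs = 15, matching y values: none (0 points).
  x = 16: rhs = 21, matching y values: none (0 points).
  x = 17: rhs = 8, matching y values: 10, 13 (2 points).
  x = 18: rhs = 5, matching y values: none (0 points).
  x = 19: rhs = 18, matching y values: 8, 15 (2 points).
  x = 20: rhs = 7, matching y values: none (0 points).
  x = 21: rhs = 1, matching y values: 1, 22 (2 points).
  x = 22: rhs = 6, matching y values: 11, 12 (2 points).
Total affine count: 24.
Full point count |E(F_23)| = 24 + 1 = 25.
Hasse bound: |25 − (23+1)| = |1| = 1 ≤ 2√23 ≈ 9.5917 ✓.


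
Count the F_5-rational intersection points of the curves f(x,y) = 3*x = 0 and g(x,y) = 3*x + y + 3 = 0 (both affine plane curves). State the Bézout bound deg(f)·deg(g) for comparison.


Common zeros: {(0, 2)}; count = 1; Bézout bound = 1.

deg(f) = 1, deg(g) = 1, so Bézout bound = 1.
Scan x ∈ F_5. For each x, list the y ∈ F_5 with f(x, y) ≡ 0 and those with g(x, y) ≡ 0 (mod 5); the common zeros in that column are the intersection.
  x = 0: f ≡ 0 at y ∈ {0, 1, 2, 3, 4}; g ≡ 0 at y ∈ {2}; common: {2}.
  x = 1: f ≡ 0 at y ∈ ∅; g ≡ 0 at y ∈ {4}; common: ∅.
  x = 2: f ≡ 0 at y ∈ ∅; g ≡ 0 at y ∈ {1}; common: ∅.
  x = 3: f ≡ 0 at y ∈ ∅; g ≡ 0 at y ∈ {3}; common: ∅.
  x = 4: f ≡ 0 at y ∈ ∅; g ≡ 0 at y ∈ {0}; common: ∅.
Collecting: common zeros = {(0, 2)}, so the count is 1.
Comparison with the Bézout bound: 1 ≤ 1 = deg(f)·deg(g), as expected for curves with no common component (the bound is attained).


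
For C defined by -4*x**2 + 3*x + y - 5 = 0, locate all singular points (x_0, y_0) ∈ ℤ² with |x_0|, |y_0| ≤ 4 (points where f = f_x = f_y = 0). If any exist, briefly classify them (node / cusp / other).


No singular points in the scanned grid; C is smooth there.

Compute partial derivatives:
  f_x = 3 - 8*x.
  f_y = 1.
f_y = 1 is a nonzero constant, so f_y never vanishes: no point (x, y) can satisfy f = f_x = f_y = 0. In particular no (x, y) ∈ {−4, ..., 4}² is singular; the curve is smooth.


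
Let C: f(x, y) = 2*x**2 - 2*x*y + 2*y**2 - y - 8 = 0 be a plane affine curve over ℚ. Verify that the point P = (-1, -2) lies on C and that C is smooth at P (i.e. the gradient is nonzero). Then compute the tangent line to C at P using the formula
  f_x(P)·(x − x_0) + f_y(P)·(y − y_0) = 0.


Tangent line at P: -7*y - 14 = 0.

Step 1: f(-1, -2) = 0, so P lies on C.
Step 2: partial derivatives
  f_x(x, y) = 4*x - 2*y, f_y(x, y) = -2*x + 4*y - 1.
  f_x(P) = 0, f_y(P) = -7 (gradient nonzero, so P is smooth).
Step 3: tangent line at P: 0·(x − -1) + -7·(y − -2) = 0.
Expanding: -7*y - 14 = 0.


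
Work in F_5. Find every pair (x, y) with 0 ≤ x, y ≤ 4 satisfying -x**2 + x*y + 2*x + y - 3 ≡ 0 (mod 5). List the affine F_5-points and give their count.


Affine F_5-points: {(0, 3), (1, 1), (2, 1), (3, 4)}; count = 4.

For each of the 25 pairs (x, y) ∈ F_5², evaluate f(x, y) mod 5. Record the zeros.
  x = 0: [0↦2, 1↦3, 2↦4, 3↦0, 4↦1]  zeros at y ∈ {3}
  x = 1: [0↦3, 1↦0, 2↦2, 3↦4, 4↦1]  zeros at y ∈ {1}
  x = 2: [0↦2, 1↦0, 2↦3, 3↦1, 4↦4]  zeros at y ∈ {1}
  x = 3: [0↦4, 1↦3, 2↦2, 3↦1, 4↦0]  zeros at y ∈ {4}
  x = 4: [0↦4, 1↦4, 2↦4, 3↦4, 4↦4]  zeros at y ∈ ∅
Collecting zeros: affine points = {(0, 3), (1, 1), (2, 1), (3, 4)}.
Total count |C(F_5)_aff| = 4.


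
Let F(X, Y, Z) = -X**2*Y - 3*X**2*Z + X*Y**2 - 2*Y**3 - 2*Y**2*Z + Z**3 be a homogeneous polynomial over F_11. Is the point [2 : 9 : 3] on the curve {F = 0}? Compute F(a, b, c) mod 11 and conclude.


F(2,9,3) ≡ 10 (mod 11); P is NOT on the curve.

Evaluate F(2, 9, 3) term-by-term (mod 11).
  -X**2*Y ↦ -1·4·9·1 = -36
  -3*X**2*Z ↦ -3·4·1·3 = -36
  X*Y**2 ↦ 1·2·81·1 = 162
  -2*Y**3 ↦ -2·1·729·1 = -1458
  -2*Y**2*Z ↦ -2·1·81·3 = -486
  Z**3 ↦ 1·1·1·27 = 27
Sum: F(2, 9, 3) = (-36) + (-36) + (162) + (-1458) + (-486) + (27) = -1827.
Reducing mod 11: -1827 ≡ 10 (mod 11).
Since F(a, b, c) ≡ 10 ≠ 0 (mod 11), P does NOT lie on the curve.


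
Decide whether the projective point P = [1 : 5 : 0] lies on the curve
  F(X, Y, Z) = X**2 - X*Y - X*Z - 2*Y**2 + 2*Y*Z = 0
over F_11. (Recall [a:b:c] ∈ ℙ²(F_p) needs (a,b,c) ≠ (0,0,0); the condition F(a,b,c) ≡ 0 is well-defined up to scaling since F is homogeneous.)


F(1,5,0) ≡ 1 (mod 11); P is NOT on the curve.

Evaluate F(1, 5, 0) term-by-term (mod 11).
  X**2 ↦ 1·1·1·1 = 1
  -X*Y ↦ -1·1·5·1 = -5
  -X*Z ↦ -1·1·1·0 = 0
  -2*Y**2 ↦ -2·1·25·1 = -50
  2*Y*Z ↦ 2·1·5·0 = 0
Sum: F(1, 5, 0) = (1) + (-5) + (0) + (-50) + (0) = -54.
Reducing mod 11: -54 ≡ 1 (mod 11).
Since F(a, b, c) ≡ 1 ≠ 0 (mod 11), P does NOT lie on the curve.


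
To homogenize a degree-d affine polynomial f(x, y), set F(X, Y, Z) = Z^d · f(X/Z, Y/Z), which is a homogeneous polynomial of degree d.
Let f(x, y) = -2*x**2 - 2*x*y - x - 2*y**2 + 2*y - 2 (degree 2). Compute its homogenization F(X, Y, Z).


F(X, Y, Z) = -2*X**2 - 2*X*Y - X*Z - 2*Y**2 + 2*Y*Z - 2*Z**2

deg(f) = 2.
Substitute x = X/Z, y = Y/Z into f, then multiply by Z^2.
  monomial -2·x^2·y^0 ↦ -2·X^2·Y^0·Z^0.
  monomial -2·x^1·y^1 ↦ -2·X^1·Y^1·Z^0.
  monomial -1·x^1·y^0 ↦ -1·X^1·Y^0·Z^1.
  monomial -2·x^0·y^2 ↦ -2·X^0·Y^2·Z^0.
  monomial 2·x^0·y^1 ↦ 2·X^0·Y^1·Z^1.
  monomial -2·x^0·y^0 ↦ -2·X^0·Y^0·Z^2.
Collecting: F(X, Y, Z) = -2*X**2 - 2*X*Y - X*Z - 2*Y**2 + 2*Y*Z - 2*Z**2.


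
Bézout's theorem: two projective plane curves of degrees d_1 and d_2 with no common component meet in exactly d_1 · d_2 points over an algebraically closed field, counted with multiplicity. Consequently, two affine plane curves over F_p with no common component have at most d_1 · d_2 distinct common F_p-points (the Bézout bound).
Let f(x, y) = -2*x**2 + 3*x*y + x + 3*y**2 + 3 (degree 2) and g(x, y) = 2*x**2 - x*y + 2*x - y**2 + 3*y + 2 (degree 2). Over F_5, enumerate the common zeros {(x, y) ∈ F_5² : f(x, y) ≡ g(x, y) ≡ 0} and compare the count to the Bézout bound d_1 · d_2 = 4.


Common zeros: {(3, 1), (4, 1)}; count = 2; Bézout bound = 4.

deg(f) = 2, deg(g) = 2, so Bézout bound = 4.
Scan x ∈ F_5. For each x, list the y ∈ F_5 with f(x, y) ≡ 0 and those with g(x, y) ≡ 0 (mod 5); the common zeros in that column are the intersection.
  x = 0: f ≡ 0 at y ∈ {2, 3}; g ≡ 0 at y ∈ ∅; common: ∅.
  x = 1: f ≡ 0 at y ∈ {2}; g ≡ 0 at y ∈ ∅; common: ∅.
  x = 2: f ≡ 0 at y ∈ ∅; g ≡ 0 at y ∈ ∅; common: ∅.
  x = 3: f ≡ 0 at y ∈ {1}; g ≡ 0 at y ∈ {1, 4}; common: {1}.
  x = 4: f ≡ 0 at y ∈ {0, 1}; g ≡ 0 at y ∈ {1, 3}; common: {1}.
Collecting: common zeros = {(3, 1), (4, 1)}, so the count is 2.
Comparison with the Bézout bound: 2 ≤ 4 = deg(f)·deg(g), as expected for curves with no common component (the affine F_5-count falls short of the bound because intersections may lie at infinity, over extension fields, or carry multiplicity).


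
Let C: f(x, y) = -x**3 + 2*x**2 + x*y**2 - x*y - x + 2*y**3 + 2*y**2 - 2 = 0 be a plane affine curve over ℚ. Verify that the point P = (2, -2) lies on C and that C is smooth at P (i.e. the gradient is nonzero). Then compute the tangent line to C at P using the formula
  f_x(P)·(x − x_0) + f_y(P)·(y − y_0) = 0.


Tangent line at P: x + 6*y + 10 = 0.

Step 1: f(2, -2) = 0, so P lies on C.
Step 2: partial derivatives
  f_x(x, y) = -3*x**2 + 4*x + y**2 - y - 1, f_y(x, y) = 2*x*y - x + 6*y**2 + 4*y.
  f_x(P) = 1, f_y(P) = 6 (gradient nonzero, so P is smooth).
Step 3: tangent line at P: 1·(x − 2) + 6·(y − -2) = 0.
Expanding: x + 6*y + 10 = 0.


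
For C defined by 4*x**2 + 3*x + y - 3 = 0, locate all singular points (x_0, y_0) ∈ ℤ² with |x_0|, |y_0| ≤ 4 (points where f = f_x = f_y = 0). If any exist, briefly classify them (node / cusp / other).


No singular points in the scanned grid; C is smooth there.

Compute partial derivatives:
  f_x = 8*x + 3.
  f_y = 1.
f_y = 1 is a nonzero constant, so f_y never vanishes: no point (x, y) can satisfy f = f_x = f_y = 0. In particular no (x, y) ∈ {−4, ..., 4}² is singular; the curve is smooth.


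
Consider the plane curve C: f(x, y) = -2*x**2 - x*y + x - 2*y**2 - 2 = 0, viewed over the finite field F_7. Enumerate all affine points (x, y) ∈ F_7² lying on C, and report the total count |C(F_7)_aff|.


Affine F_7-points: {(4, 6)}; count = 1.

For each of the 49 pairs (x, y) ∈ F_7², evaluate f(x, y) mod 7. Record the zeros.
  x = 0: [0↦5, 1↦3, 2↦4, 3↦1, 4↦1, 5↦4, 6↦3]  zeros at y ∈ ∅
  x = 1: [0↦4, 1↦1, 2↦1, 3↦4, 4↦3, 5↦5, 6↦3]  zeros at y ∈ ∅
  x = 2: [0↦6, 1↦2, 2↦1, 3↦3, 4↦1, 5↦2, 6↦6]  zeros at y ∈ ∅
  x = 3: [0↦4, 1↦6, 2↦4, 3↦5, 4↦2, 5↦2, 6↦5]  zeros at y ∈ ∅
  x = 4: [0↦5, 1↦6, 2↦3, 3↦3, 4↦6, 5↦5, 6↦0]  zeros at y ∈ {6}
  x = 5: [0↦2, 1↦2, 2↦5, 3↦4, 4↦6, 5↦4, 6↦5]  zeros at y ∈ ∅
  x = 6: [0↦2, 1↦1, 2↦3, 3↦1, 4↦2, 5↦6, 6↦6]  zeros at y ∈ ∅
Collecting zeros: affine points = {(4, 6)}.
Total count |C(F_7)_aff| = 1.


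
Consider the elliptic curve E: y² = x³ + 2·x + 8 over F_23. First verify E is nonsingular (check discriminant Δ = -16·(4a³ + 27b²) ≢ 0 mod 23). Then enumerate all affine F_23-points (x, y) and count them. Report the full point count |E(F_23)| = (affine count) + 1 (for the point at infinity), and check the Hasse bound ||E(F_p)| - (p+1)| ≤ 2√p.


Affine points = {(0, 10), (0, 13), (3, 8), (3, 15), (6, 11), (6, 12), (10, 4), (10, 19), (11, 2), (11, 21), (12, 9), (12, 14), (13, 0), (15, 3), (15, 20)}; affine count = 15; |E(F_23)| = 16.

Discriminant check: Δ ∝ 4a³ + 27b² = 4·2³ + 27·8² = 4·8 + 27·64 ≡ 12 (mod 23). Nonzero ⇒ E is nonsingular.
For each x ∈ F_23, compute rhs = x³ + 2·x + 8 mod 23, then count y ∈ F_23 with y² ≡ rhs.
  x = 0: rhs = 8, matching y values: 10, 13 (2 points).
  x = 1: rhs = 11, matching y values: none (0 points).
  x = 2: rhs = 20, matching y values: none (0 points).
  x = 3: rhs = 18, matching y values: 8, 15 (2 points).
  x = 4: rhs = 11, matching y values: none (0 points).
  x = 5: rhs = 5, matching y values: none (0 points).
  x = 6: rhs = 6, matching y values: 11, 12 (2 points).
  x = 7: rhs = 20, matching y values: none (0 points).
  x = 8: rhs = 7, matching y values: none (0 points).
  x = 9: rhs = 19, matching y values: none (0 points).
  x = 10: rhs = 16, matching y values: 4, 19 (2 points).
  x = 11: rhs = 4, matching y values: 2, 21 (2 points).
  x = 12: rhs = 12, matching y values: 9, 14 (2 points).
  x = 13: rhs = 0, matching y values: 0 (1 points).
  x = 14: rhs = 20, matching y values: none (0 points).
  x = 15: rhs = 9, matching y values: 3, 20 (2 points).
  x = 16: rhs = 19, matching y values: none (0 points).
  x = 17: rhs = 10, matching y values: none (0 points).
  x = 18: rhs = 11, matching y values: none (0 points).
  x = 19: rhs = 5, matching y values: none (0 points).
  x = 20: rhs = 21, matching y values: none (0 points).
  x = 21: rhs = 19, matching y values: none (0 points).
  x = 22: rhs = 5, matching y values: none (0 points).
Total affine count: 15.
Full point count |E(F_23)| = 15 + 1 = 16.
Hasse bound: |16 − (23+1)| = |-8| = 8 ≤ 2√23 ≈ 9.5917 ✓.


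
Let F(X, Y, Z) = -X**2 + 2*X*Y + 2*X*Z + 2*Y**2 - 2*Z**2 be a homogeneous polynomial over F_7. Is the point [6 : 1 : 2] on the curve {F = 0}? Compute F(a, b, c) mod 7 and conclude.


F(6,1,2) ≡ 1 (mod 7); P is NOT on the curve.

Evaluate F(6, 1, 2) term-by-term (mod 7).
  -X**2 ↦ -1·36·1·1 = -36
  2*X*Y ↦ 2·6·1·1 = 12
  2*X*Z ↦ 2·6·1·2 = 24
  2*Y**2 ↦ 2·1·1·1 = 2
  -2*Z**2 ↦ -2·1·1·4 = -8
Sum: F(6, 1, 2) = (-36) + (12) + (24) + (2) + (-8) = -6.
Reducing mod 7: -6 ≡ 1 (mod 7).
Since F(a, b, c) ≡ 1 ≠ 0 (mod 7), P does NOT lie on the curve.


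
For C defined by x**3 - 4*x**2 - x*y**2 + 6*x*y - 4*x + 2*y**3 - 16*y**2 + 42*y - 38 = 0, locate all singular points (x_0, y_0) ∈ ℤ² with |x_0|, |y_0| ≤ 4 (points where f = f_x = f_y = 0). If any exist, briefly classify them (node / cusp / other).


Singular points: {(1, 3)}; classification: node.

Compute partial derivatives:
  f_x = 3*x**2 - 8*x - y**2 + 6*y - 4.
  f_y = -2*x*y + 6*x + 6*y**2 - 32*y + 42.
Scan x_0 ∈ {−4, ..., 4}. For each x_0, f_y(x_0, y) is a polynomial in y; find its integer roots y ∈ {−4, ..., 4}, then test f_x and f at those candidates.
  x = -4: f_y(-4, y) = 6*y**2 - 24*y + 18; vanishes at y ∈ {1, 3}. (-4, 1): f_x = 81 ≠ 0; (-4, 3): f_x = 85 ≠ 0.
  x = -3: f_y(-3, y) = 6*y**2 - 26*y + 24; vanishes at y ∈ {3}. (-3, 3): f_x = 56 ≠ 0.
  x = -2: f_y(-2, y) = 6*y**2 - 28*y + 30; vanishes at y ∈ {3}. (-2, 3): f_x = 33 ≠ 0.
  x = -1: f_y(-1, y) = 6*y**2 - 30*y + 36; vanishes at y ∈ {2, 3}. (-1, 2): f_x = 15 ≠ 0; (-1, 3): f_x = 16 ≠ 0.
  x = 0: f_y(0, y) = 6*y**2 - 32*y + 42; vanishes at y ∈ {3}. (0, 3): f_x = 5 ≠ 0.
  x = 1: f_y(1, y) = 6*y**2 - 34*y + 48; vanishes at y ∈ {3}. (1, 3): f_x = 0, f = 0 — SINGULAR.
  x = 2: f_y(2, y) = 6*y**2 - 36*y + 54; vanishes at y ∈ {3}. (2, 3): f_x = 1 ≠ 0.
  x = 3: f_y(3, y) = 6*y**2 - 38*y + 60; vanishes at y ∈ {3}. (3, 3): f_x = 8 ≠ 0.
  x = 4: f_y(4, y) = 6*y**2 - 40*y + 66; vanishes at y ∈ {3}. (4, 3): f_x = 21 ≠ 0.
Only singular point on the grid: (1, 3).
Classify: substitute x = 1 + u, y = 3 + v and expand: f = u**3 - u**2 - u*v**2 + 2*v**3 + v**2.
No constant or linear terms (consistent with a singular point). Quadratic part: -u**2 + v**2. Cubic part: u**3 - u*v**2 + 2*v**3.
The quadratic part v**2 - u**2 = (v − u)(v + u) splits into two distinct linear factors, so there are two distinct tangent lines y − 3 = ±(x − 1) — this is a node (ordinary double point).
Classification: node.


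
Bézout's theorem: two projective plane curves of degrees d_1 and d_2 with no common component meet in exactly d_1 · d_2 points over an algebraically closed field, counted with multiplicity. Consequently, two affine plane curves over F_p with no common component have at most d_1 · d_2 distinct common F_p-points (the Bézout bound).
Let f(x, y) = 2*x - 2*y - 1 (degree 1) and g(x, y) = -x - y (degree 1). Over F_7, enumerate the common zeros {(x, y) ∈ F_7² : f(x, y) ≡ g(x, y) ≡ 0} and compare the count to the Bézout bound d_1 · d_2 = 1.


Common zeros: {(2, 5)}; count = 1; Bézout bound = 1.

deg(f) = 1, deg(g) = 1, so Bézout bound = 1.
Scan x ∈ F_7. For each x, list the y ∈ F_7 with f(x, y) ≡ 0 and those with g(x, y) ≡ 0 (mod 7); the common zeros in that column are the intersection.
  x = 0: f ≡ 0 at y ∈ {3}; g ≡ 0 at y ∈ {0}; common: ∅.
  x = 1: f ≡ 0 at y ∈ {4}; g ≡ 0 at y ∈ {6}; common: ∅.
  x = 2: f ≡ 0 at y ∈ {5}; g ≡ 0 at y ∈ {5}; common: {5}.
  x = 3: f ≡ 0 at y ∈ {6}; g ≡ 0 at y ∈ {4}; common: ∅.
  x = 4: f ≡ 0 at y ∈ {0}; g ≡ 0 at y ∈ {3}; common: ∅.
  x = 5: f ≡ 0 at y ∈ {1}; g ≡ 0 at y ∈ {2}; common: ∅.
  x = 6: f ≡ 0 at y ∈ {2}; g ≡ 0 at y ∈ {1}; common: ∅.
Collecting: common zeros = {(2, 5)}, so the count is 1.
Comparison with the Bézout bound: 1 ≤ 1 = deg(f)·deg(g), as expected for curves with no common component (the bound is attained).


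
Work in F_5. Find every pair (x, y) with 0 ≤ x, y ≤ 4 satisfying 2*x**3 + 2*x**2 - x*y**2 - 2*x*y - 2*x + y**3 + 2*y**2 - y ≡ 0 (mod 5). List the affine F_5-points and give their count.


Affine F_5-points: {(0, 0), (1, 4), (2, 0)}; count = 3.

For each of the 25 pairs (x, y) ∈ F_5², evaluate f(x, y) mod 5. Record the zeros.
  x = 0: [0↦0, 1↦2, 2↦4, 3↦2, 4↦2]  zeros at y ∈ {0}
  x = 1: [0↦2, 1↦1, 2↦3, 3↦4, 4↦0]  zeros at y ∈ {4}
  x = 2: [0↦0, 1↦1, 2↦3, 3↦2, 4↦4]  zeros at y ∈ {0}
  x = 3: [0↦1, 1↦4, 2↦1, 3↦3, 4↦1]  zeros at y ∈ ∅
  x = 4: [0↦2, 1↦2, 2↦4, 3↦4, 4↦3]  zeros at y ∈ ∅
Collecting zeros: affine points = {(0, 0), (1, 4), (2, 0)}.
Total count |C(F_5)_aff| = 3.


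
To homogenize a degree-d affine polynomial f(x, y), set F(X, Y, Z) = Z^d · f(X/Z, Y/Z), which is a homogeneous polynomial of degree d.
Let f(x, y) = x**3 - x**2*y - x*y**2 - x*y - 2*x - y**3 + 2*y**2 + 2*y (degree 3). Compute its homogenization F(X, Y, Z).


F(X, Y, Z) = X**3 - X**2*Y - X*Y**2 - X*Y*Z - 2*X*Z**2 - Y**3 + 2*Y**2*Z + 2*Y*Z**2

deg(f) = 3.
Substitute x = X/Z, y = Y/Z into f, then multiply by Z^3.
  monomial 1·x^3·y^0 ↦ 1·X^3·Y^0·Z^0.
  monomial -1·x^2·y^1 ↦ -1·X^2·Y^1·Z^0.
  monomial -1·x^1·y^2 ↦ -1·X^1·Y^2·Z^0.
  monomial -1·x^1·y^1 ↦ -1·X^1·Y^1·Z^1.
  monomial -2·x^1·y^0 ↦ -2·X^1·Y^0·Z^2.
  monomial -1·x^0·y^3 ↦ -1·X^0·Y^3·Z^0.
  monomial 2·x^0·y^2 ↦ 2·X^0·Y^2·Z^1.
  monomial 2·x^0·y^1 ↦ 2·X^0·Y^1·Z^2.
Collecting: F(X, Y, Z) = X**3 - X**2*Y - X*Y**2 - X*Y*Z - 2*X*Z**2 - Y**3 + 2*Y**2*Z + 2*Y*Z**2.


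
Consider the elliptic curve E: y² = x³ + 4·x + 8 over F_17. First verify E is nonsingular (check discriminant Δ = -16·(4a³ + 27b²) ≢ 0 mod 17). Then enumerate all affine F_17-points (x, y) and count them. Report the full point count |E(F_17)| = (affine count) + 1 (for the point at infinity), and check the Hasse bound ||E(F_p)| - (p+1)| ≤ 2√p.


Affine points = {(0, 5), (0, 12), (1, 8), (1, 9), (3, 8), (3, 9), (5, 0), (8, 5), (8, 12), (9, 5), (9, 12), (12, 4), (12, 13), (13, 8), (13, 9), (15, 3), (15, 14)}; affine count = 17; |E(F_17)| = 18.

Discriminant check: Δ ∝ 4a³ + 27b² = 4·4³ + 27·8² = 4·64 + 27·64 ≡ 12 (mod 17). Nonzero ⇒ E is nonsingular.
For each x ∈ F_17, compute rhs = x³ + 4·x + 8 mod 17, then count y ∈ F_17 with y² ≡ rhs.
  x = 0: rhs = 8, matching y values: 5, 12 (2 points).
  x = 1: rhs = 13, matching y values: 8, 9 (2 points).
  x = 2: rhs = 7, matching y values: none (0 points).
  x = 3: rhs = 13, matching y values: 8, 9 (2 points).
  x = 4: rhs = 3, matching y values: none (0 points).
  x = 5: rhs = 0, matching y values: 0 (1 points).
  x = 6: rhs = 10, matching y values: none (0 points).
  x = 7: rhs = 5, matching y values: none (0 points).
  x = 8: rhs = 8, matching y values: 5, 12 (2 points).
  x = 9: rhs = 8, matching y values: 5, 12 (2 points).
  x = 10: rhs = 11, matching y values: none (0 points).
  x = 11: rhs = 6, matching y values: none (0 points).
  x = 12: rhs = 16, matching y values: 4, 13 (2 points).
  x = 13: rhs = 13, matching y values: 8, 9 (2 points).
  x = 14: rhs = 3, matching y values: none (0 points).
  x = 15: rhs = 9, matching y values: 3, 14 (2 points).
  x = 16: rhs = 3, matching y values: none (0 points).
Total affine count: 17.
Full point count |E(F_17)| = 17 + 1 = 18.
Hasse bound: |18 − (17+1)| = |0| = 0 ≤ 2√17 ≈ 8.2462 ✓.


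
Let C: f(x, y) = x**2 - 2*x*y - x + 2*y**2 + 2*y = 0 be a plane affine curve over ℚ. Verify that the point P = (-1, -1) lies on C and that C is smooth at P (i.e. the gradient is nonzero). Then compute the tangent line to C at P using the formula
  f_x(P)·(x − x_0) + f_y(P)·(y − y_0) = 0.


Tangent line at P: -x - 1 = 0.

Step 1: f(-1, -1) = 0, so P lies on C.
Step 2: partial derivatives
  f_x(x, y) = 2*x - 2*y - 1, f_y(x, y) = -2*x + 4*y + 2.
  f_x(P) = -1, f_y(P) = 0 (gradient nonzero, so P is smooth).
Step 3: tangent line at P: -1·(x − -1) + 0·(y − -1) = 0.
Expanding: -x - 1 = 0.


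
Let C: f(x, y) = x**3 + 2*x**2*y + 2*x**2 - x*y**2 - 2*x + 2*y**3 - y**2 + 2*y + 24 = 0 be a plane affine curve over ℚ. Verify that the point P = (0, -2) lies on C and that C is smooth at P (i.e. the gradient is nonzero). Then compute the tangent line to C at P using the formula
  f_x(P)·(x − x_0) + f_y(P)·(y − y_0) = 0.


Tangent line at P: -6*x + 30*y + 60 = 0.

Step 1: f(0, -2) = 0, so P lies on C.
Step 2: partial derivatives
  f_x(x, y) = 3*x**2 + 4*x*y + 4*x - y**2 - 2, f_y(x, y) = 2*x**2 - 2*x*y + 6*y**2 - 2*y + 2.
  f_x(P) = -6, f_y(P) = 30 (gradient nonzero, so P is smooth).
Step 3: tangent line at P: -6·(x − 0) + 30·(y − -2) = 0.
Expanding: -6*x + 30*y + 60 = 0.


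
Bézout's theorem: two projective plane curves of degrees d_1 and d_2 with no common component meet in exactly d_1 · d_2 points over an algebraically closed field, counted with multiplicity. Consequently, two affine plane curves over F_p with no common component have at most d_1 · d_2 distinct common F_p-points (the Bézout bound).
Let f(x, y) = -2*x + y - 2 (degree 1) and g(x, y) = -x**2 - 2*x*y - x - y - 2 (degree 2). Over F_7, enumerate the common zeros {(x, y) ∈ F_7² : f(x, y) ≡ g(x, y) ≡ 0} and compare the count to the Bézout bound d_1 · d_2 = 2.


Common zeros: {(3, 1), (4, 3)}; count = 2; Bézout bound = 2.

deg(f) = 1, deg(g) = 2, so Bézout bound = 2.
Scan x ∈ F_7. For each x, list the y ∈ F_7 with f(x, y) ≡ 0 and those with g(x, y) ≡ 0 (mod 7); the common zeros in that column are the intersection.
  x = 0: f ≡ 0 at y ∈ {2}; g ≡ 0 at y ∈ {5}; common: ∅.
  x = 1: f ≡ 0 at y ∈ {4}; g ≡ 0 at y ∈ {1}; common: ∅.
  x = 2: f ≡ 0 at y ∈ {6}; g ≡ 0 at y ∈ {4}; common: ∅.
  x = 3: f ≡ 0 at y ∈ {1}; g ≡ 0 at y ∈ {0, 1, 2, 3, 4, 5, 6}; common: {1}.
  x = 4: f ≡ 0 at y ∈ {3}; g ≡ 0 at y ∈ {3}; common: {3}.
  x = 5: f ≡ 0 at y ∈ {5}; g ≡ 0 at y ∈ {6}; common: ∅.
  x = 6: f ≡ 0 at y ∈ {0}; g ≡ 0 at y ∈ {2}; common: ∅.
Collecting: common zeros = {(3, 1), (4, 3)}, so the count is 2.
Comparison with the Bézout bound: 2 ≤ 2 = deg(f)·deg(g), as expected for curves with no common component (the bound is attained).


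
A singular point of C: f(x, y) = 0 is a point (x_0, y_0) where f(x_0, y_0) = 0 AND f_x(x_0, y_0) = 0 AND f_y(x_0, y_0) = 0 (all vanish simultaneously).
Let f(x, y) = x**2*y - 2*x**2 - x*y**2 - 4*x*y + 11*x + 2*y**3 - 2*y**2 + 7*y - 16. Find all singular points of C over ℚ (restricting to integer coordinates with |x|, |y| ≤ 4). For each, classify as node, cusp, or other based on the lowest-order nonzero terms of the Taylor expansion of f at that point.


Singular points: {(3, 1)}; classification: node.

Compute partial derivatives:
  f_x = 2*x*y - 4*x - y**2 - 4*y + 11.
  f_y = x**2 - 2*x*y - 4*x + 6*y**2 - 4*y + 7.
Scan x_0 ∈ {−4, ..., 4}. For each x_0, f_y(x_0, y) is a polynomial in y; find its integer roots y ∈ {−4, ..., 4}, then test f_x and f at those candidates.
  x = -4: f_y(-4, y) = 6*y**2 + 4*y + 39; no integer root y with |y| ≤ 4.
  x = -3: f_y(-3, y) = 6*y**2 + 2*y + 28; no integer root y with |y| ≤ 4.
  x = -2: f_y(-2, y) = 6*y**2 + 19; no integer root y with |y| ≤ 4.
  x = -1: f_y(-1, y) = 6*y**2 - 2*y + 12; no integer root y with |y| ≤ 4.
  x = 0: f_y(0, y) = 6*y**2 - 4*y + 7; no integer root y with |y| ≤ 4.
  x = 1: f_y(1, y) = 6*y**2 - 6*y + 4; no integer root y with |y| ≤ 4.
  x = 2: f_y(2, y) = 6*y**2 - 8*y + 3; no integer root y with |y| ≤ 4.
  x = 3: f_y(3, y) = 6*y**2 - 10*y + 4; vanishes at y ∈ {1}. (3, 1): f_x = 0, f = 0 — SINGULAR.
  x = 4: f_y(4, y) = 6*y**2 - 12*y + 7; no integer root y with |y| ≤ 4.
Only singular point on the grid: (3, 1).
Classify: substitute x = 3 + u, y = 1 + v and expand: f = u**2*v - u**2 - u*v**2 + 2*v**3 + v**2.
No constant or linear terms (consistent with a singular point). Quadratic part: -u**2 + v**2. Cubic part: u**2*v - u*v**2 + 2*v**3.
The quadratic part v**2 - u**2 = (v − u)(v + u) splits into two distinct linear factors, so there are two distinct tangent lines y − 1 = ±(x − 3) — this is a node (ordinary double point).
Classification: node.


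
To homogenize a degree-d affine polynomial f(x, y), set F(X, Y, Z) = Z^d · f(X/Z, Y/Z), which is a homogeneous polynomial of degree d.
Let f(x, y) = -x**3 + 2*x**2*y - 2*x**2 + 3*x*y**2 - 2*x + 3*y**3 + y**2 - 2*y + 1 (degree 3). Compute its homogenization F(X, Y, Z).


F(X, Y, Z) = -X**3 + 2*X**2*Y - 2*X**2*Z + 3*X*Y**2 - 2*X*Z**2 + 3*Y**3 + Y**2*Z - 2*Y*Z**2 + Z**3

deg(f) = 3.
Substitute x = X/Z, y = Y/Z into f, then multiply by Z^3.
  monomial -1·x^3·y^0 ↦ -1·X^3·Y^0·Z^0.
  monomial 2·x^2·y^1 ↦ 2·X^2·Y^1·Z^0.
  monomial -2·x^2·y^0 ↦ -2·X^2·Y^0·Z^1.
  monomial 3·x^1·y^2 ↦ 3·X^1·Y^2·Z^0.
  monomial -2·x^1·y^0 ↦ -2·X^1·Y^0·Z^2.
  monomial 3·x^0·y^3 ↦ 3·X^0·Y^3·Z^0.
  monomial 1·x^0·y^2 ↦ 1·X^0·Y^2·Z^1.
  monomial -2·x^0·y^1 ↦ -2·X^0·Y^1·Z^2.
  monomial 1·x^0·y^0 ↦ 1·X^0·Y^0·Z^3.
Collecting: F(X, Y, Z) = -X**3 + 2*X**2*Y - 2*X**2*Z + 3*X*Y**2 - 2*X*Z**2 + 3*Y**3 + Y**2*Z - 2*Y*Z**2 + Z**3.


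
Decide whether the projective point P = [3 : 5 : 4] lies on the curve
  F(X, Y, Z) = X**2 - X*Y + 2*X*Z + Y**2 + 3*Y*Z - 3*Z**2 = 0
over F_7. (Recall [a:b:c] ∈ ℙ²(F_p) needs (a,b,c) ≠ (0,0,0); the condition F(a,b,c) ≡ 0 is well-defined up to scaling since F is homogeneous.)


F(3,5,4) ≡ 6 (mod 7); P is NOT on the curve.

Evaluate F(3, 5, 4) term-by-term (mod 7).
  X**2 ↦ 1·9·1·1 = 9
  -X*Y ↦ -1·3·5·1 = -15
  2*X*Z ↦ 2·3·1·4 = 24
  Y**2 ↦ 1·1·25·1 = 25
  3*Y*Z ↦ 3·1·5·4 = 60
  -3*Z**2 ↦ -3·1·1·16 = -48
Sum: F(3, 5, 4) = (9) + (-15) + (24) + (25) + (60) + (-48) = 55.
Reducing mod 7: 55 ≡ 6 (mod 7).
Since F(a, b, c) ≡ 6 ≠ 0 (mod 7), P does NOT lie on the curve.


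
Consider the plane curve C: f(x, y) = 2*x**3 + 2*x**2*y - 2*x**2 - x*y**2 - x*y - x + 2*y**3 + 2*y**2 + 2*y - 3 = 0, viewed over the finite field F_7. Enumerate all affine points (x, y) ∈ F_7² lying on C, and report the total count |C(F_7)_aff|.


Affine F_7-points: {(2, 2), (2, 6), (3, 3), (3, 4), (4, 1), (5, 1), (5, 5), (5, 6)}; count = 8.

For each of the 49 pairs (x, y) ∈ F_7², evaluate f(x, y) mod 7. Record the zeros.
  x = 0: [0↦4, 1↦3, 2↦4, 3↦5, 4↦4, 5↦6, 6↦2]  zeros at y ∈ ∅
  x = 1: [0↦3, 1↦2, 2↦1, 3↦5, 4↦5, 5↦6, 6↦6]  zeros at y ∈ ∅
  x = 2: [0↦3, 1↦6, 2↦0, 3↦4, 4↦2, 5↦6, 6↦0]  zeros at y ∈ {2, 6}
  x = 3: [0↦2, 1↦6, 2↦6, 3↦0, 4↦0, 5↦4, 6↦3]  zeros at y ∈ {3, 4}
  x = 4: [0↦5, 1↦0, 2↦3, 3↦5, 4↦4, 5↦5, 6↦6]  zeros at y ∈ {1}
  x = 5: [0↦3, 1↦0, 2↦3, 3↦3, 4↦5, 5↦0, 6↦0]  zeros at y ∈ {1, 5, 6}
  x = 6: [0↦1, 1↦4, 2↦4, 3↦6, 4↦1, 5↦1, 6↦4]  zeros at y ∈ ∅
Collecting zeros: affine points = {(2, 2), (2, 6), (3, 3), (3, 4), (4, 1), (5, 1), (5, 5), (5, 6)}.
Total count |C(F_7)_aff| = 8.


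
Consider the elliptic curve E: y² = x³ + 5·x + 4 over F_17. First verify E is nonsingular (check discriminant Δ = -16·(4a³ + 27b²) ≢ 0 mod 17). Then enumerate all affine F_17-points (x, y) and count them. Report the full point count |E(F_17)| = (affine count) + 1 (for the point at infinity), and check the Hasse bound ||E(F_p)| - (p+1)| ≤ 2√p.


Affine points = {(0, 2), (0, 15), (5, 1), (5, 16), (7, 5), (7, 12), (9, 8), (9, 9), (10, 0), (11, 8), (11, 9), (14, 8), (14, 9), (16, 7), (16, 10)}; affine count = 15; |E(F_17)| = 16.

Discriminant check: Δ ∝ 4a³ + 27b² = 4·5³ + 27·4² = 4·125 + 27·16 ≡ 14 (mod 17). Nonzero ⇒ E is nonsingular.
For each x ∈ F_17, compute rhs = x³ + 5·x + 4 mod 17, then count y ∈ F_17 with y² ≡ rhs.
  x = 0: rhs = 4, matching y values: 2, 15 (2 points).
  x = 1: rhs = 10, matching y values: none (0 points).
  x = 2: rhs = 5, matching y values: none (0 points).
  x = 3: rhs = 12, matching y values: none (0 points).
  x = 4: rhs = 3, matching y values: none (0 points).
  x = 5: rhs = 1, matching y values: 1, 16 (2 points).
  x = 6: rhs = 12, matching y values: none (0 points).
  x = 7: rhs = 8, matching y values: 5, 12 (2 points).
  x = 8: rhs = 12, matching y values: none (0 points).
  x = 9: rhs = 13, matching y values: 8, 9 (2 points).
  x = 10: rhs = 0, matching y values: 0 (1 points).
  x = 11: rhs = 13, matching y values: 8, 9 (2 points).
  x = 12: rhs = 7, matching y values: none (0 points).
  x = 13: rhs = 5, matching y values: none (0 points).
  x = 14: rhs = 13, matching y values: 8, 9 (2 points).
  x = 15: rhs = 3, matching y values: none (0 points).
  x = 16: rhs = 15, matching y values: 7, 10 (2 points).
Total affine count: 15.
Full point count |E(F_17)| = 15 + 1 = 16.
Hasse bound: |16 − (17+1)| = |-2| = 2 ≤ 2√17 ≈ 8.2462 ✓.
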